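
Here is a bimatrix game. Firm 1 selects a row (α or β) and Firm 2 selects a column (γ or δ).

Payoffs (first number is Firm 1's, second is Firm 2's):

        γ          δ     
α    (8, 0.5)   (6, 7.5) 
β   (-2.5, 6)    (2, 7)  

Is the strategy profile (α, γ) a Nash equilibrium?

No

At (α, γ), Firm 1 earns 8; switching to β would give -2.5, so Firm 1 has no profitable deviation.
Firm 2 earns 0.5; switching to δ would give 7.5, so Firm 2 would deviate.
Since at least one player can profitably deviate, this is not a Nash equilibrium.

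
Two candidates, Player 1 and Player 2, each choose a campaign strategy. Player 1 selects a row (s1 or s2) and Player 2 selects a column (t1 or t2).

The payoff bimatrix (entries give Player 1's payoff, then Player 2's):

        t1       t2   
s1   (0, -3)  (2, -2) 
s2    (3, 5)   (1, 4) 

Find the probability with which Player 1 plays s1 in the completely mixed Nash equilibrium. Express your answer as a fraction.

Let p be the probability that Player 1 plays s1. In a completely mixed equilibrium, Player 2 must be indifferent between t1 and t2.
Player 2's expected payoff from t1 is −3p + 5(1−p); from t2 it is −2p + 4(1−p).
Setting these equal: −8p + 5 = −6p + 4, so p = 1/2.

1/2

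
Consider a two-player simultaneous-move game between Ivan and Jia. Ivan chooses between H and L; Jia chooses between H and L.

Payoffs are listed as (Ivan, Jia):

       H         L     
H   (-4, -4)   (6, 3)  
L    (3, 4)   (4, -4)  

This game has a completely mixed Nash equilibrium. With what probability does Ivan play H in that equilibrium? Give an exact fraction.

8/15

Let p be the probability that Ivan plays H. In a completely mixed equilibrium, Jia must be indifferent between H and L.
Jia's expected payoff from H is −4p + 4(1−p); from L it is 3p − 4(1−p).
Setting these equal: −8p + 4 = 7p − 4, so p = 8/15.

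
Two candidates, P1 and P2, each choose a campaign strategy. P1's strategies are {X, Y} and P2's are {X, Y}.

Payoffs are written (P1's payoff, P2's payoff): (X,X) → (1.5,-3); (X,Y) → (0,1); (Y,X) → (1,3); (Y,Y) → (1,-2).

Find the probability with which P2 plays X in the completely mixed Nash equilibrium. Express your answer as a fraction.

2/3

Let y be the probability that P2 plays X. In a completely mixed equilibrium, P1 must be indifferent between X and Y.
P1's expected payoff from X is 1.5y; from Y it is y + (1−y).
Setting these equal: 1.5y = 1, so y = 2/3.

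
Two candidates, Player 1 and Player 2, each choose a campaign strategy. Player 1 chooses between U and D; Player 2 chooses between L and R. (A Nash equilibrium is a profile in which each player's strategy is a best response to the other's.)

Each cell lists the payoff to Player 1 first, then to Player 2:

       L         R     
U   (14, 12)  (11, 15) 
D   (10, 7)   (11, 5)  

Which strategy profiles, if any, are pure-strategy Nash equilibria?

(U, R)

(U, L): Player 2 prefers R (15 > 12) — not an equilibrium.
(U, R): Player 1 gets 11 ≥ 11 from D, and Player 2 gets 15 ≥ 12 from L — Nash equilibrium.
(D, L): Player 1 prefers U (14 > 10) — not an equilibrium.
(D, R): Player 2 prefers L (7 > 5) — not an equilibrium.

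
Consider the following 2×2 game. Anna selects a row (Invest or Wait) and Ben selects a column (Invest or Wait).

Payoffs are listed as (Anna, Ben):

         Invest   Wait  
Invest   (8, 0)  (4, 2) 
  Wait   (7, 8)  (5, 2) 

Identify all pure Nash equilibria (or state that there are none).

(Invest, Invest): Ben prefers Wait (2 > 0) — not an equilibrium.
(Invest, Wait): Anna prefers Wait (5 > 4) — not an equilibrium.
(Wait, Invest): Anna prefers Invest (8 > 7) — not an equilibrium.
(Wait, Wait): Ben prefers Invest (8 > 2) — not an equilibrium.

none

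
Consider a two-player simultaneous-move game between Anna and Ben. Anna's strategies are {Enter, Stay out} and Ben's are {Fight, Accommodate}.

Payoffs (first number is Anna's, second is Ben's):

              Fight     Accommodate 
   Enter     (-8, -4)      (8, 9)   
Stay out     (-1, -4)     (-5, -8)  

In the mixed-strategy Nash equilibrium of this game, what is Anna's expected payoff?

First find q, the probability Ben plays Fight, from Anna's indifference between Enter and Stay out: −8q + 8(1−q) = −q − 5(1−q), giving q = 13/20.
Since Anna is indifferent in equilibrium, Anna's expected payoff equals the payoff from either row against (13/20, 7/20). Using Enter: −8(13/20) + 8(7/20) = -12/5.

-12/5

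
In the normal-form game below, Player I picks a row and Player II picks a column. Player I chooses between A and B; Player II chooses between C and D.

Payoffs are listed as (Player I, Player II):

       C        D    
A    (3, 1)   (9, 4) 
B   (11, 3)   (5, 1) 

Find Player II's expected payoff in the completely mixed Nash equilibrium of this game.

First find p, the probability Player I plays A, from Player II's indifference between C and D: p + 3(1−p) = 4p + (1−p), giving p = 2/5.
Since Player II is indifferent in equilibrium, Player II's expected payoff equals the payoff from either column against (2/5, 3/5). Using C: (2/5) + 3(3/5) = 11/5.

11/5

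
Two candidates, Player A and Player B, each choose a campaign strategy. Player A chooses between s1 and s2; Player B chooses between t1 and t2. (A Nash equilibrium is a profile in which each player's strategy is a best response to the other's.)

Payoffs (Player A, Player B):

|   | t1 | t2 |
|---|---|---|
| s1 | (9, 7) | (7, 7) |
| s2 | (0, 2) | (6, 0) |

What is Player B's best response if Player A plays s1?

either — both t1 and t2 are best responses

Against s1, Player B earns 7 from t1 and 7 from t2.
So either strategy is a best response.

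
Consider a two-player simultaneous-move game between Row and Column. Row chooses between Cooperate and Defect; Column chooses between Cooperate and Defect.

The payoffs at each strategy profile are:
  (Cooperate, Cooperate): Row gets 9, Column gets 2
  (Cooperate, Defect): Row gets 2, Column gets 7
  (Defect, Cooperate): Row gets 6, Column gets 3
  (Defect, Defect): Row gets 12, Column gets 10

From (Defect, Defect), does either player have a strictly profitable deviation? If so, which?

Neither

Row at (Defect, Defect) earns 12; deviating to Cooperate yields 2 — not better.
Column earns 10; deviating to Cooperate yields 3 — not better.
Neither player can strictly improve; the profile is a Nash equilibrium.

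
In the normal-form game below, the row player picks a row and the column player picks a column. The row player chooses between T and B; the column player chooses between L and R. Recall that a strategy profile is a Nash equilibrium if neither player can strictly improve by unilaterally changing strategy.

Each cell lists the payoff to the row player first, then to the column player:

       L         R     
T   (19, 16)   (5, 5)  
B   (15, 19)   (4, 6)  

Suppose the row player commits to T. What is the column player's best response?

L

Against T, the column player earns 16 from L and 5 from R.
So L is the best response.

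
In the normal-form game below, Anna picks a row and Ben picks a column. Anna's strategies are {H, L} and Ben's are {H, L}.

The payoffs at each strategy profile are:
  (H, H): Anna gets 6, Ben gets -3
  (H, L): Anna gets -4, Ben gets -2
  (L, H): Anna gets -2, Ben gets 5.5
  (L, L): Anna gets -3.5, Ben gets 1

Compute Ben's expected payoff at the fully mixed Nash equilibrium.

-16/11

First find p, the probability Anna plays H, from Ben's indifference between H and L: −3p + 5.5(1−p) = −2p + (1−p), giving p = 9/11.
Since Ben is indifferent in equilibrium, Ben's expected payoff equals the payoff from either column against (9/11, 2/11). Using H: −3(9/11) + 5.5(2/11) = -16/11.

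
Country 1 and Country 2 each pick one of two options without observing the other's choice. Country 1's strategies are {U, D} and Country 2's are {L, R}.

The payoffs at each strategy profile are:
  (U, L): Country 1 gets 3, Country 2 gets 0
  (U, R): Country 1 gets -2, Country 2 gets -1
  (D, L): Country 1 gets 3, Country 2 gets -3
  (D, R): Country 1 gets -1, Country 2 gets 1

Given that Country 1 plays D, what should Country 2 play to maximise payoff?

R

Against D, Country 2 earns -3 from L and 1 from R.
So R is the best response.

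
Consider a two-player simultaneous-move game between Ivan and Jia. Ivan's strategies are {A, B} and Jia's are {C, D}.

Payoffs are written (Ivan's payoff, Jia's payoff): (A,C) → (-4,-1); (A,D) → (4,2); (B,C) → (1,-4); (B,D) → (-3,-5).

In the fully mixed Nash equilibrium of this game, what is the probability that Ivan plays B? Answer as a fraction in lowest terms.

3/4

Let p be the probability that Ivan plays A. In a completely mixed equilibrium, Jia must be indifferent between C and D.
Jia's expected payoff from C is −p − 4(1−p); from D it is 2p − 5(1−p).
Setting these equal: 3p − 4 = 7p − 5, so p = 1/4.
Therefore Ivan plays B with probability 1 − 1/4 = 3/4.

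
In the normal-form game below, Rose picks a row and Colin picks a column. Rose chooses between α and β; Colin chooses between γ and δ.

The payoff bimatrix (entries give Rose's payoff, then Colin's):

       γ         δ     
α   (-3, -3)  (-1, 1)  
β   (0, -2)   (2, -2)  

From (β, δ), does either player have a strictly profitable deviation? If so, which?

Neither

Rose at (β, δ) earns 2; deviating to α yields -1 — not better.
Colin earns -2; deviating to γ yields -2 — not better.
Neither player can strictly improve; the profile is a Nash equilibrium.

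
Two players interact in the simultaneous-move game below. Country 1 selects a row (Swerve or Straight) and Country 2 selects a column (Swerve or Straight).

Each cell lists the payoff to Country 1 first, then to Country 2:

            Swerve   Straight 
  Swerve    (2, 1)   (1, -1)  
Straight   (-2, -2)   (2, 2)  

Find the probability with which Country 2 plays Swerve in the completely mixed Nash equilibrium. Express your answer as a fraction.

Let q be the probability that Country 2 plays Swerve. In a completely mixed equilibrium, Country 1 must be indifferent between Swerve and Straight.
Country 1's expected payoff from Swerve is 2q + (1−q); from Straight it is −2q + 2(1−q).
Setting these equal: q + 1 = −4q + 2, so q = 1/5.

1/5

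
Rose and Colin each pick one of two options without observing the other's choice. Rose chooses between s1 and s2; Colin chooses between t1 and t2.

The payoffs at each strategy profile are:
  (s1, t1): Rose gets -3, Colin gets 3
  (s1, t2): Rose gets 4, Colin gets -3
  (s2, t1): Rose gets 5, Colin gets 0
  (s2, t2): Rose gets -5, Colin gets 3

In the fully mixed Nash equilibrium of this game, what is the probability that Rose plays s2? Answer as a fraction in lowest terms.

Let r be the probability that Rose plays s1. In a completely mixed equilibrium, Colin must be indifferent between t1 and t2.
Colin's expected payoff from t1 is 3r; from t2 it is −3r + 3(1−r).
Setting these equal: 3r = −6r + 3, so r = 1/3.
Therefore Rose plays s2 with probability 1 − 1/3 = 2/3.

2/3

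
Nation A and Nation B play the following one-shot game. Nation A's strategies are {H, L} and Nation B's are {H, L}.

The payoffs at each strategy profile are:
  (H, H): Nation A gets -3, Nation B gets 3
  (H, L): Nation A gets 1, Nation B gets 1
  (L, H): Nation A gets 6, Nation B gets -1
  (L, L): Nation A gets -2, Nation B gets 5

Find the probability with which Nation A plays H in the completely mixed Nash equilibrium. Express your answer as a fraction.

3/4

Let x be the probability that Nation A plays H. In a completely mixed equilibrium, Nation B must be indifferent between H and L.
Nation B's expected payoff from H is 3x − (1−x); from L it is x + 5(1−x).
Setting these equal: 4x − 1 = −4x + 5, so x = 3/4.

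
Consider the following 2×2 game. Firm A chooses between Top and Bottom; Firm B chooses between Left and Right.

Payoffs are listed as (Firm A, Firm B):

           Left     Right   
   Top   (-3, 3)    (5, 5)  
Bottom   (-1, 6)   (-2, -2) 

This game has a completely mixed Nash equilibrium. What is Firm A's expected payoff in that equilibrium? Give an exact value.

-11/9

First find q, the probability Firm B plays Left, from Firm A's indifference between Top and Bottom: −3q + 5(1−q) = −q − 2(1−q), giving q = 7/9.
Since Firm A is indifferent in equilibrium, Firm A's expected payoff equals the payoff from either row against (7/9, 2/9). Using Top: −3(7/9) + 5(2/9) = -11/9.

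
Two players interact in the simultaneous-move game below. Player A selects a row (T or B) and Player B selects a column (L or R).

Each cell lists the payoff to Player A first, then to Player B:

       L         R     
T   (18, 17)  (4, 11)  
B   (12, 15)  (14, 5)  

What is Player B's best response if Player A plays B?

L

Against B, Player B earns 15 from L and 5 from R.
So L is the best response.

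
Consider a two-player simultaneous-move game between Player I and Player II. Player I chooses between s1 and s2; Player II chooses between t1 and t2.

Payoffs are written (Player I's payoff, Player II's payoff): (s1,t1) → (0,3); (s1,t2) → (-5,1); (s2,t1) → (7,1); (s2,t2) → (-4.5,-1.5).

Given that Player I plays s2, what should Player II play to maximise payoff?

Against s2, Player II earns 1 from t1 and -1.5 from t2.
So t1 is the best response.

t1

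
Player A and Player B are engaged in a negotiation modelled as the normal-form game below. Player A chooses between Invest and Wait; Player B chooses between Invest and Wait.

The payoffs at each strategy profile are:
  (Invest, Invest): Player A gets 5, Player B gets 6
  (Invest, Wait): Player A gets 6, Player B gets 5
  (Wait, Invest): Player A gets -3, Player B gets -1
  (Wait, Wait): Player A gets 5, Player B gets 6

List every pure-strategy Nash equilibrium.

(Invest, Invest)

(Invest, Invest): Player A gets 5 ≥ -3 from Wait, and Player B gets 6 ≥ 5 from Wait — Nash equilibrium.
(Invest, Wait): Player B prefers Invest (6 > 5) — not an equilibrium.
(Wait, Invest): Player A prefers Invest (5 > -3); Player B prefers Wait (6 > -1) — not an equilibrium.
(Wait, Wait): Player A prefers Invest (6 > 5) — not an equilibrium.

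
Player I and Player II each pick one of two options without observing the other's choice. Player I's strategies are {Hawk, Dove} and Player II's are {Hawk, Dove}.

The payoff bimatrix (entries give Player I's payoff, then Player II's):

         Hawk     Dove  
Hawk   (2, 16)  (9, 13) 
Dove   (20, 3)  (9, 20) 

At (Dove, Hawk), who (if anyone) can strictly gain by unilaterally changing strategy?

Player I at (Dove, Hawk) earns 20; deviating to Hawk yields 2 — not better.
Player II earns 3; deviating to Dove yields 20 — a strict improvement.
Only Player II has a strictly profitable deviation.

Player II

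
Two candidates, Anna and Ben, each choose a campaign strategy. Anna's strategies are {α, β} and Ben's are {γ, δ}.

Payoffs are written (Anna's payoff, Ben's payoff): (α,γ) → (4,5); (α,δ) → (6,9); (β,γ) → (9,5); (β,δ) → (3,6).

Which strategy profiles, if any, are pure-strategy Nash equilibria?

(α, γ): Anna prefers β (9 > 4); Ben prefers δ (9 > 5) — not an equilibrium.
(α, δ): Anna gets 6 ≥ 3 from β, and Ben gets 9 ≥ 5 from γ — Nash equilibrium.
(β, γ): Ben prefers δ (6 > 5) — not an equilibrium.
(β, δ): Anna prefers α (6 > 3) — not an equilibrium.

(α, δ)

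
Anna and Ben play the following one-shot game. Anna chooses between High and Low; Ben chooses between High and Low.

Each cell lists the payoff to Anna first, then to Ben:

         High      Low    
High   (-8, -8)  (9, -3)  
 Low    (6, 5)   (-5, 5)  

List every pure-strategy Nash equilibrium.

(High, High): Anna prefers Low (6 > -8); Ben prefers Low (-3 > -8) — not an equilibrium.
(High, Low): Anna gets 9 ≥ -5 from Low, and Ben gets -3 ≥ -8 from High — Nash equilibrium.
(Low, High): Anna gets 6 ≥ -8 from High, and Ben gets 5 ≥ 5 from Low — Nash equilibrium.
(Low, Low): Anna prefers High (9 > -5) — not an equilibrium.

(High, Low) and (Low, High)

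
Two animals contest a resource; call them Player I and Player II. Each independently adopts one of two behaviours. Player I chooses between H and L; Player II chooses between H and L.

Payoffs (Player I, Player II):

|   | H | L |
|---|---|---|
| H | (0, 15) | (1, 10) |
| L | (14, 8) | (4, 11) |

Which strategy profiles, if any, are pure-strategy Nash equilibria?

(H, H): Player I prefers L (14 > 0) — not an equilibrium.
(H, L): Player I prefers L (4 > 1); Player II prefers H (15 > 10) — not an equilibrium.
(L, H): Player II prefers L (11 > 8) — not an equilibrium.
(L, L): Player I gets 4 ≥ 1 from H, and Player II gets 11 ≥ 8 from H — Nash equilibrium.

(L, L)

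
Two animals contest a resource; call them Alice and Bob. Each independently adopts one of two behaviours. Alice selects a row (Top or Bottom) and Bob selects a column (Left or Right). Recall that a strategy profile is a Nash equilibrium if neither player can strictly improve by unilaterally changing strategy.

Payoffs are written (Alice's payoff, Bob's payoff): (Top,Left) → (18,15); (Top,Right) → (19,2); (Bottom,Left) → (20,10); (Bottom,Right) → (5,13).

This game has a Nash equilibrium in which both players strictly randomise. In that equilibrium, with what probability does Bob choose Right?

1/8

Let y be the probability that Bob plays Left. In a completely mixed equilibrium, Alice must be indifferent between Top and Bottom.
Alice's expected payoff from Top is 18y + 19(1−y); from Bottom it is 20y + 5(1−y).
Setting these equal: −y + 19 = 15y + 5, so y = 7/8.
Therefore Bob plays Right with probability 1 − 7/8 = 1/8.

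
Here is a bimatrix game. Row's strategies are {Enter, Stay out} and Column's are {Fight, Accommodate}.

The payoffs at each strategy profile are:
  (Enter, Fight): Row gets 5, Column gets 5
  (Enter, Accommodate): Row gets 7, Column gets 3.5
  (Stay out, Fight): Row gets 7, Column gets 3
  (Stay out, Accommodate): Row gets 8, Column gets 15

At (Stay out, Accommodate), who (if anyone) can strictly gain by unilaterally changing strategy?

Row at (Stay out, Accommodate) earns 8; deviating to Enter yields 7 — not better.
Column earns 15; deviating to Fight yields 3 — not better.
Neither player can strictly improve; the profile is a Nash equilibrium.

Neither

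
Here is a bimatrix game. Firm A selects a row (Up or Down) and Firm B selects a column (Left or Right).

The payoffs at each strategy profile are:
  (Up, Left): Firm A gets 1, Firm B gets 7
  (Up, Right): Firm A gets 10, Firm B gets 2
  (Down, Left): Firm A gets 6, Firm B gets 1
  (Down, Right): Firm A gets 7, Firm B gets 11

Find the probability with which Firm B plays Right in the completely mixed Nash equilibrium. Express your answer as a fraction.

Let c be the probability that Firm B plays Left. In a completely mixed equilibrium, Firm A must be indifferent between Up and Down.
Firm A's expected payoff from Up is c + 10(1−c); from Down it is 6c + 7(1−c).
Setting these equal: −9c + 10 = −c + 7, so c = 3/8.
Therefore Firm B plays Right with probability 1 − 3/8 = 5/8.

5/8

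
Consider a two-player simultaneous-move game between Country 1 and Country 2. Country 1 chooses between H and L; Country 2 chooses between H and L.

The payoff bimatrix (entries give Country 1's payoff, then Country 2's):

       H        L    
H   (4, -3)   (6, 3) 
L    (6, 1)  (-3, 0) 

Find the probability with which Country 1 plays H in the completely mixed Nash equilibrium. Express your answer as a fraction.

1/7

Let p be the probability that Country 1 plays H. In a completely mixed equilibrium, Country 2 must be indifferent between H and L.
Country 2's expected payoff from H is −3p + (1−p); from L it is 3p.
Setting these equal: −4p + 1 = 3p, so p = 1/7.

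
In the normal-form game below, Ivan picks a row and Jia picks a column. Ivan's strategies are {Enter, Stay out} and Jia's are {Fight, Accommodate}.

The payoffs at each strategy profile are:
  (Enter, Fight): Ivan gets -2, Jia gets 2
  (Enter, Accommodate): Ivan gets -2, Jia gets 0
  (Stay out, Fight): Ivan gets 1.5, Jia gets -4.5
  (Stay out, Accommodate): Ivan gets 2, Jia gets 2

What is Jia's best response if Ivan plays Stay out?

Accommodate

Against Stay out, Jia earns -4.5 from Fight and 2 from Accommodate.
So Accommodate is the best response.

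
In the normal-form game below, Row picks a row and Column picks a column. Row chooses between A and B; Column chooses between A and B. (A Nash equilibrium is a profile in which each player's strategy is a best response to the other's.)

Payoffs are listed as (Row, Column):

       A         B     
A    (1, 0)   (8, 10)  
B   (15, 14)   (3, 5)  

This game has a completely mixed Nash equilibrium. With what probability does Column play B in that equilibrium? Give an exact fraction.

14/19

Let c be the probability that Column plays A. In a completely mixed equilibrium, Row must be indifferent between A and B.
Row's expected payoff from A is c + 8(1−c); from B it is 15c + 3(1−c).
Setting these equal: −7c + 8 = 12c + 3, so c = 5/19.
Therefore Column plays B with probability 1 − 5/19 = 14/19.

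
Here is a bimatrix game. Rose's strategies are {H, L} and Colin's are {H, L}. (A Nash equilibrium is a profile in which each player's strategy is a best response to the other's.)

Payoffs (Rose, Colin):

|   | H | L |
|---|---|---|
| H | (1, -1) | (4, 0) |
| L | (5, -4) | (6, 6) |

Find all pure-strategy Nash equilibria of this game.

(H, H): Rose prefers L (5 > 1); Colin prefers L (0 > -1) — not an equilibrium.
(H, L): Rose prefers L (6 > 4) — not an equilibrium.
(L, H): Colin prefers L (6 > -4) — not an equilibrium.
(L, L): Rose gets 6 ≥ 4 from H, and Colin gets 6 ≥ -4 from H — Nash equilibrium.

(L, L)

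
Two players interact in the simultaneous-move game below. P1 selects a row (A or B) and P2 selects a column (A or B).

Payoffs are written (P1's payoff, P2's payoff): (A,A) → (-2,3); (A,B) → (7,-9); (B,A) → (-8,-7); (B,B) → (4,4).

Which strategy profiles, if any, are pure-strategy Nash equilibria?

(A, A)

(A, A): P1 gets -2 ≥ -8 from B, and P2 gets 3 ≥ -9 from B — Nash equilibrium.
(A, B): P2 prefers A (3 > -9) — not an equilibrium.
(B, A): P1 prefers A (-2 > -8); P2 prefers B (4 > -7) — not an equilibrium.
(B, B): P1 prefers A (7 > 4) — not an equilibrium.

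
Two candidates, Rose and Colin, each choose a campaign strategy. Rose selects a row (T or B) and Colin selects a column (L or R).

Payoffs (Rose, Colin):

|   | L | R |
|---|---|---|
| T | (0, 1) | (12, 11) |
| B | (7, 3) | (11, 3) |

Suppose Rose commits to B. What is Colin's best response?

Against B, Colin earns 3 from L and 3 from R.
So either strategy is a best response.

either — both L and R are best responses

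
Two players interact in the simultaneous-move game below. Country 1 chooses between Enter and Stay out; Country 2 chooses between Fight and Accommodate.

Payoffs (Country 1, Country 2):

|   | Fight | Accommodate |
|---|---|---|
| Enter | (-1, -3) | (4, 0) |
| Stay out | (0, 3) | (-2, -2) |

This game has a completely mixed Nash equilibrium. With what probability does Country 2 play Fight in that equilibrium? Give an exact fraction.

Let y be the probability that Country 2 plays Fight. In a completely mixed equilibrium, Country 1 must be indifferent between Enter and Stay out.
Country 1's expected payoff from Enter is −y + 4(1−y); from Stay out it is −2(1−y).
Setting these equal: −5y + 4 = 2y − 2, so y = 6/7.

6/7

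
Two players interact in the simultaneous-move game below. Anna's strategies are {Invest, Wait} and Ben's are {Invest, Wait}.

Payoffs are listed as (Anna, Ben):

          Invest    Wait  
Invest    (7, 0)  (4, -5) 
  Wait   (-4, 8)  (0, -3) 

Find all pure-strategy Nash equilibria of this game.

(Invest, Invest): Anna gets 7 ≥ -4 from Wait, and Ben gets 0 ≥ -5 from Wait — Nash equilibrium.
(Invest, Wait): Ben prefers Invest (0 > -5) — not an equilibrium.
(Wait, Invest): Anna prefers Invest (7 > -4) — not an equilibrium.
(Wait, Wait): Anna prefers Invest (4 > 0); Ben prefers Invest (8 > -3) — not an equilibrium.

(Invest, Invest)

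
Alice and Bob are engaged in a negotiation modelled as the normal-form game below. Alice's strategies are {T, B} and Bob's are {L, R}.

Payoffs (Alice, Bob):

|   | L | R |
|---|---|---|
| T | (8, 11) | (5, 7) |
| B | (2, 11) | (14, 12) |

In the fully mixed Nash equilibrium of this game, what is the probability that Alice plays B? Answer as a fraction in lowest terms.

4/5

Let r be the probability that Alice plays T. In a completely mixed equilibrium, Bob must be indifferent between L and R.
Bob's expected payoff from L is 11r + 11(1−r); from R it is 7r + 12(1−r).
Setting these equal: 11 = −5r + 12, so r = 1/5.
Therefore Alice plays B with probability 1 − 1/5 = 4/5.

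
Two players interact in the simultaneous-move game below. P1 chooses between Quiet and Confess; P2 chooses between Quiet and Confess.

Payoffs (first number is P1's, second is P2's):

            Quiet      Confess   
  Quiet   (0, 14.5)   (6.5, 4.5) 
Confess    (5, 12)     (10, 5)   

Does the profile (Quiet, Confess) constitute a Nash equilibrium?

At (Quiet, Confess), P1 earns 6.5; switching to Confess would give 10, so P1 would deviate.
P2 earns 4.5; switching to Quiet would give 14.5, so P2 would deviate.
Since at least one player can profitably deviate, this is not a Nash equilibrium.

No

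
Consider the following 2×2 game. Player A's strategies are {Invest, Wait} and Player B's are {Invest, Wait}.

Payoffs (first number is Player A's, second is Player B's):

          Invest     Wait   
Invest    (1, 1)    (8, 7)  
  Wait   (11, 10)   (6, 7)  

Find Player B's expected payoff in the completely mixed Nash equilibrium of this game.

First find x, the probability Player A plays Invest, from Player B's indifference between Invest and Wait: x + 10(1−x) = 7x + 7(1−x), giving x = 1/3.
Since Player B is indifferent in equilibrium, Player B's expected payoff equals the payoff from either column against (1/3, 2/3). Using Invest: (1/3) + 10(2/3) = 7.

7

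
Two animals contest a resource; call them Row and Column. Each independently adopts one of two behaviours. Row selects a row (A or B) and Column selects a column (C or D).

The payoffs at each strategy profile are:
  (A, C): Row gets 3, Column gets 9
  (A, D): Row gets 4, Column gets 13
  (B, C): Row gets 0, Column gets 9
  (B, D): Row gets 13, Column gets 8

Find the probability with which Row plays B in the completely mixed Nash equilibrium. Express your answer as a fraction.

4/5

Let x be the probability that Row plays A. In a completely mixed equilibrium, Column must be indifferent between C and D.
Column's expected payoff from C is 9x + 9(1−x); from D it is 13x + 8(1−x).
Setting these equal: 9 = 5x + 8, so x = 1/5.
Therefore Row plays B with probability 1 − 1/5 = 4/5.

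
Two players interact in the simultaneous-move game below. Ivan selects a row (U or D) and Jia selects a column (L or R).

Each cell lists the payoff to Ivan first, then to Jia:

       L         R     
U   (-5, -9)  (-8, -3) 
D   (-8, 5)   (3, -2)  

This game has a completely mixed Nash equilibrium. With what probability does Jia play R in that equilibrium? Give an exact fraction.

Let c be the probability that Jia plays L. In a completely mixed equilibrium, Ivan must be indifferent between U and D.
Ivan's expected payoff from U is −5c − 8(1−c); from D it is −8c + 3(1−c).
Setting these equal: 3c − 8 = −11c + 3, so c = 11/14.
Therefore Jia plays R with probability 1 − 11/14 = 3/14.

3/14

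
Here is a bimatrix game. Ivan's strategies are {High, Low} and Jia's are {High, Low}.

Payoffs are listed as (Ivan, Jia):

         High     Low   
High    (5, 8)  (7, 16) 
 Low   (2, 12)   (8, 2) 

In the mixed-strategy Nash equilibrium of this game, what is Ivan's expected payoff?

13/2

First find q, the probability Jia plays High, from Ivan's indifference between High and Low: 5q + 7(1−q) = 2q + 8(1−q), giving q = 1/4.
Since Ivan is indifferent in equilibrium, Ivan's expected payoff equals the payoff from either row against (1/4, 3/4). Using High: 5(1/4) + 7(3/4) = 13/2.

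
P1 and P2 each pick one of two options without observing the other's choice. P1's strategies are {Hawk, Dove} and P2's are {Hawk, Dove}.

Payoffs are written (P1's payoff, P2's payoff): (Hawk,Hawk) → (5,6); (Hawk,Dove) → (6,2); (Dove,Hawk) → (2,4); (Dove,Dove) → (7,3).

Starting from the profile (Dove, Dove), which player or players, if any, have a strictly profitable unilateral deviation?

P1 at (Dove, Dove) earns 7; deviating to Hawk yields 6 — not better.
P2 earns 3; deviating to Hawk yields 4 — a strict improvement.
Only P2 has a strictly profitable deviation.

P2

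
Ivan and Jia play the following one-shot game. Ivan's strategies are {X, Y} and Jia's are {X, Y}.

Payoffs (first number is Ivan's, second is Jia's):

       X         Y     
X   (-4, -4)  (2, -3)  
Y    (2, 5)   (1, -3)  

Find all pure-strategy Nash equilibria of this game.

(X, X): Ivan prefers Y (2 > -4); Jia prefers Y (-3 > -4) — not an equilibrium.
(X, Y): Ivan gets 2 ≥ 1 from Y, and Jia gets -3 ≥ -4 from X — Nash equilibrium.
(Y, X): Ivan gets 2 ≥ -4 from X, and Jia gets 5 ≥ -3 from Y — Nash equilibrium.
(Y, Y): Ivan prefers X (2 > 1); Jia prefers X (5 > -3) — not an equilibrium.

(X, Y) and (Y, X)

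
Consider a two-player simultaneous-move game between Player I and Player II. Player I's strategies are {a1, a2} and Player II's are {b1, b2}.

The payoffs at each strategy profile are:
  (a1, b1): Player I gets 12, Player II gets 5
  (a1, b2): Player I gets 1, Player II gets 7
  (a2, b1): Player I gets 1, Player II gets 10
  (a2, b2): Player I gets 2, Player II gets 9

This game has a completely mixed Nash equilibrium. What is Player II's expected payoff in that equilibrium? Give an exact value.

First find x, the probability Player I plays a1, from Player II's indifference between b1 and b2: 5x + 10(1−x) = 7x + 9(1−x), giving x = 1/3.
Since Player II is indifferent in equilibrium, Player II's expected payoff equals the payoff from either column against (1/3, 2/3). Using b1: 5(1/3) + 10(2/3) = 25/3.

25/3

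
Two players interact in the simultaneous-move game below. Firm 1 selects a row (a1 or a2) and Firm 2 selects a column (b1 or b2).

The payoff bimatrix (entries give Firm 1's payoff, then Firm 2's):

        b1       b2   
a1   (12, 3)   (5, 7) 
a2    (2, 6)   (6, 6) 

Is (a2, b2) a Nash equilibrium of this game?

Yes

At (a2, b2), Firm 1 earns 6; switching to a1 would give 5, so Firm 1 has no profitable deviation.
Firm 2 earns 6; switching to b1 would give 6, so Firm 2 has no profitable deviation.
Neither player can gain by a unilateral deviation, so this profile is a Nash equilibrium.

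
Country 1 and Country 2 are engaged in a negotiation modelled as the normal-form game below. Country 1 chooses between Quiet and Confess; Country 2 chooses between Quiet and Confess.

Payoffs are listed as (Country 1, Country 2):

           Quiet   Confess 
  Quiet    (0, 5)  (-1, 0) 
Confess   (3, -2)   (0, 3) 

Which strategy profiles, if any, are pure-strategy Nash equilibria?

(Confess, Confess)

(Quiet, Quiet): Country 1 prefers Confess (3 > 0) — not an equilibrium.
(Quiet, Confess): Country 1 prefers Confess (0 > -1); Country 2 prefers Quiet (5 > 0) — not an equilibrium.
(Confess, Quiet): Country 2 prefers Confess (3 > -2) — not an equilibrium.
(Confess, Confess): Country 1 gets 0 ≥ -1 from Quiet, and Country 2 gets 3 ≥ -2 from Quiet — Nash equilibrium.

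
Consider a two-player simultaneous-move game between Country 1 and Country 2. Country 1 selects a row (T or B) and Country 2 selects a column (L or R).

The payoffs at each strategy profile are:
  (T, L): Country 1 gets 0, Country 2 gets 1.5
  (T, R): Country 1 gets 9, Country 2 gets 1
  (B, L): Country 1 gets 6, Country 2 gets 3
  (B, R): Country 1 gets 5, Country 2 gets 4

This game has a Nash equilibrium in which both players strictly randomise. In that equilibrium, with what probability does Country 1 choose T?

Let x be the probability that Country 1 plays T. In a completely mixed equilibrium, Country 2 must be indifferent between L and R.
Country 2's expected payoff from L is 1.5x + 3(1−x); from R it is x + 4(1−x).
Setting these equal: −1.5x + 3 = −3x + 4, so x = 2/3.

2/3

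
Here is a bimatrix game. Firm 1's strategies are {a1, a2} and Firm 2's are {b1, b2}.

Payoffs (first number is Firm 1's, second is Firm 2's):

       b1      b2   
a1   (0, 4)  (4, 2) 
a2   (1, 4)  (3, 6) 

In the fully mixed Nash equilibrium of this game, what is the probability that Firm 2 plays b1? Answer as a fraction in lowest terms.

1/2

Let c be the probability that Firm 2 plays b1. In a completely mixed equilibrium, Firm 1 must be indifferent between a1 and a2.
Firm 1's expected payoff from a1 is 4(1−c); from a2 it is c + 3(1−c).
Setting these equal: −4c + 4 = −2c + 3, so c = 1/2.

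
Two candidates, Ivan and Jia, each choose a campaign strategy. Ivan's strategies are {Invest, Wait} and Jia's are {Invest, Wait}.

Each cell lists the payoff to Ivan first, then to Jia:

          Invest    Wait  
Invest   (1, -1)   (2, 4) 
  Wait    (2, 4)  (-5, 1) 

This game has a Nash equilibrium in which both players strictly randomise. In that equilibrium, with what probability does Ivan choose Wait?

5/8

Let p be the probability that Ivan plays Invest. In a completely mixed equilibrium, Jia must be indifferent between Invest and Wait.
Jia's expected payoff from Invest is −p + 4(1−p); from Wait it is 4p + (1−p).
Setting these equal: −5p + 4 = 3p + 1, so p = 3/8.
Therefore Ivan plays Wait with probability 1 − 3/8 = 5/8.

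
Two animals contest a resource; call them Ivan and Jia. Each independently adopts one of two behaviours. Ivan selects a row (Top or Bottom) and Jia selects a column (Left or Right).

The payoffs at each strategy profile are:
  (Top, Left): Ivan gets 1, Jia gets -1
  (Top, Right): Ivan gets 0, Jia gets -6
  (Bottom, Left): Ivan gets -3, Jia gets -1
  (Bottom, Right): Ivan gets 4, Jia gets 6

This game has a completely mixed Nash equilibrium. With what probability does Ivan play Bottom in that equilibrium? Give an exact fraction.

Let r be the probability that Ivan plays Top. In a completely mixed equilibrium, Jia must be indifferent between Left and Right.
Jia's expected payoff from Left is −r − (1−r); from Right it is −6r + 6(1−r).
Setting these equal: -1 = −12r + 6, so r = 7/12.
Therefore Ivan plays Bottom with probability 1 − 7/12 = 5/12.

5/12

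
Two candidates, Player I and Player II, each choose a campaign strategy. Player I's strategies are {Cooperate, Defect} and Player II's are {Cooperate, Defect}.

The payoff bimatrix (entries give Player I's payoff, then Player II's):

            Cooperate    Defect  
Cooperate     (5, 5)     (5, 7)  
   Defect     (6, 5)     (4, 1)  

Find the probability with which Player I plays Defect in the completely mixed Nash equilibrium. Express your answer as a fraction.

1/3

Let p be the probability that Player I plays Cooperate. In a completely mixed equilibrium, Player II must be indifferent between Cooperate and Defect.
Player II's expected payoff from Cooperate is 5p + 5(1−p); from Defect it is 7p + (1−p).
Setting these equal: 5 = 6p + 1, so p = 2/3.
Therefore Player I plays Defect with probability 1 − 2/3 = 1/3.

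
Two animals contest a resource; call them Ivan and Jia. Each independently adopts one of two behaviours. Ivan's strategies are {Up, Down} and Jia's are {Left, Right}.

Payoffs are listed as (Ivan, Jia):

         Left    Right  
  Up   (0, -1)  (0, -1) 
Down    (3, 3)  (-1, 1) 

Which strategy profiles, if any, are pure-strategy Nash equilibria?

(Up, Left): Ivan prefers Down (3 > 0) — not an equilibrium.
(Up, Right): Ivan gets 0 ≥ -1 from Down, and Jia gets -1 ≥ -1 from Left — Nash equilibrium.
(Down, Left): Ivan gets 3 ≥ 0 from Up, and Jia gets 3 ≥ 1 from Right — Nash equilibrium.
(Down, Right): Ivan prefers Up (0 > -1); Jia prefers Left (3 > 1) — not an equilibrium.

(Up, Right) and (Down, Left)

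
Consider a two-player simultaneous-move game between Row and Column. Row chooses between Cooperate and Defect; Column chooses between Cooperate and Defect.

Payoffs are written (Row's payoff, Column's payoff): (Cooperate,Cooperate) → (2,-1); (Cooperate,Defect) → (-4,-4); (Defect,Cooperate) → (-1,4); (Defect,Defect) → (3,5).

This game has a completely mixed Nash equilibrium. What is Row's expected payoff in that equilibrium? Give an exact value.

First find q, the probability Column plays Cooperate, from Row's indifference between Cooperate and Defect: 2q − 4(1−q) = −q + 3(1−q), giving q = 7/10.
Since Row is indifferent in equilibrium, Row's expected payoff equals the payoff from either row against (7/10, 3/10). Using Cooperate: 2(7/10) − 4(3/10) = 1/5.

1/5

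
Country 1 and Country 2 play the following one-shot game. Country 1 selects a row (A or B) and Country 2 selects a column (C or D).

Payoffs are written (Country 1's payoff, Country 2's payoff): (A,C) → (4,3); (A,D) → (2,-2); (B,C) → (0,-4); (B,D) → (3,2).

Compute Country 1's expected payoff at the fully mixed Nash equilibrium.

First find y, the probability Country 2 plays C, from Country 1's indifference between A and B: 4y + 2(1−y) = 3(1−y), giving y = 1/5.
Since Country 1 is indifferent in equilibrium, Country 1's expected payoff equals the payoff from either row against (1/5, 4/5). Using A: 4(1/5) + 2(4/5) = 12/5.

12/5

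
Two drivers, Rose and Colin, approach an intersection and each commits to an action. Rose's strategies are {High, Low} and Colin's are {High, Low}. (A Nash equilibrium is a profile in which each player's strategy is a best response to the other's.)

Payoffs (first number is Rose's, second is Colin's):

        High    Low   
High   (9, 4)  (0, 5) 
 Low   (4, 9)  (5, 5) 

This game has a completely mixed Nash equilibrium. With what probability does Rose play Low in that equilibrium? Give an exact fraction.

Let p be the probability that Rose plays High. In a completely mixed equilibrium, Colin must be indifferent between High and Low.
Colin's expected payoff from High is 4p + 9(1−p); from Low it is 5p + 5(1−p).
Setting these equal: −5p + 9 = 5, so p = 4/5.
Therefore Rose plays Low with probability 1 − 4/5 = 1/5.

1/5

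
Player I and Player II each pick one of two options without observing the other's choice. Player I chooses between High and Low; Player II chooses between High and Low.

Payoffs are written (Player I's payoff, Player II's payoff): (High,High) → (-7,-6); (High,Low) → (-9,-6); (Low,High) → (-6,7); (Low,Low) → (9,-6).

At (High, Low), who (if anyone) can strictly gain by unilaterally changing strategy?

Player I

Player I at (High, Low) earns -9; deviating to Low yields 9 — a strict improvement.
Player II earns -6; deviating to High yields -6 — not better.
Only Player I has a strictly profitable deviation.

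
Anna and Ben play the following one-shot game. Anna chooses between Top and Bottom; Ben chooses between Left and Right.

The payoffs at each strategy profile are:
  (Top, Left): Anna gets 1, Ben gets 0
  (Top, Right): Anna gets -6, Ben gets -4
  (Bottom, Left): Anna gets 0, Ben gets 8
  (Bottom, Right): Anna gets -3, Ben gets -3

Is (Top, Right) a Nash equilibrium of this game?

No

At (Top, Right), Anna earns -6; switching to Bottom would give -3, so Anna would deviate.
Ben earns -4; switching to Left would give 0, so Ben would deviate.
Since at least one player can profitably deviate, this is not a Nash equilibrium.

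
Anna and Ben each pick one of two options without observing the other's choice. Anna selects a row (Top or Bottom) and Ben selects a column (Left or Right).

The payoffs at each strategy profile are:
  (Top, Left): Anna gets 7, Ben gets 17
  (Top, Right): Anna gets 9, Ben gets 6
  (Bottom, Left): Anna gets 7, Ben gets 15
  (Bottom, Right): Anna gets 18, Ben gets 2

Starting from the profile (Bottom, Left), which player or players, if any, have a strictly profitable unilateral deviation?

Neither

Anna at (Bottom, Left) earns 7; deviating to Top yields 7 — not better.
Ben earns 15; deviating to Right yields 2 — not better.
Neither player can strictly improve; the profile is a Nash equilibrium.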